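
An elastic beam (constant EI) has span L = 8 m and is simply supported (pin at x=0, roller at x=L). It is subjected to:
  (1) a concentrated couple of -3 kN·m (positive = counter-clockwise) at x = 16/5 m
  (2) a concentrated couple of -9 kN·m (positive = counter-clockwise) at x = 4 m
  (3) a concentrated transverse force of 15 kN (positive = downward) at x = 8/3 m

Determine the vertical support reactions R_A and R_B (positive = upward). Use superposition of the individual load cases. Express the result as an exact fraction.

Load 1 — applied couple M₀=-3 kN·m at a=16/5 m (b=L-a=24/5):
  R_A = M₀/L = (-3)/8 = -3/8 kN
  R_B = -M₀/L = -(-3)/8 = 3/8 kN
Load 2 — applied couple M₀=-9 kN·m at a=4 m (b=L-a=4):
  R_A = M₀/L = (-9)/8 = -9/8 kN
  R_B = -M₀/L = -(-9)/8 = 9/8 kN
Load 3 — point force P=15 kN at a=8/3 m (b=L-a=16/3):
  R_A = Pb/L = 15·(16/3)/8 = 10 kN
  R_B = Pa/L = 15·(8/3)/8 = 5 kN
Superposition: R_A = 17/2 kN, R_B = 13/2 kN

R_A = 17/2 kN, R_B = 13/2 kN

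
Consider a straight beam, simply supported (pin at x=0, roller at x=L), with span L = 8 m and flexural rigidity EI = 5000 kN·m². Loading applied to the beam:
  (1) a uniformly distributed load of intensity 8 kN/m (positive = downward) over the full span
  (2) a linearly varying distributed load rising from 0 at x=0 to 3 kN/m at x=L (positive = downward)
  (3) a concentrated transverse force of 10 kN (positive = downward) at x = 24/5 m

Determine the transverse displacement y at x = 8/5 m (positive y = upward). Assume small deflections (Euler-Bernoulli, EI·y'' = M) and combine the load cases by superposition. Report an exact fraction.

Load 1 — uniform load w=8 kN/m over full span:
  y_1 = -wx(L³-2Lx²+x³)/(24EI) = -8·(8/5)·(8³-2·8·(8/5)²+(8/5)³)/(24·5000) = -59392/1171875 m
Load 2 — triangular load w₀=3 kN/m (0→w₀ over full span):
  y_2 = -w₀x(7L⁴-10L²x²+3x⁴)/(360LEI) = -3·(8/5)·(7·8⁴-10·8²·(8/5)²+3·(8/5)⁴)/(360·8·5000) = -88064/9765625 m
Load 3 — point force P=10 kN at a=24/5 m (b=L-a=16/5):
  y_3 = -Pbx(L²-b²-x²)/(6LEI)  [x≤a] = -10·(16/5)·(8/5)·(8²-(16/5)²-(8/5)²)/(6·8·5000) = -512/46875 m
Superposition: y = Σ y_i = -689664/9765625 m ≈ -0.070622 m

y(8/5) = -689664/9765625 m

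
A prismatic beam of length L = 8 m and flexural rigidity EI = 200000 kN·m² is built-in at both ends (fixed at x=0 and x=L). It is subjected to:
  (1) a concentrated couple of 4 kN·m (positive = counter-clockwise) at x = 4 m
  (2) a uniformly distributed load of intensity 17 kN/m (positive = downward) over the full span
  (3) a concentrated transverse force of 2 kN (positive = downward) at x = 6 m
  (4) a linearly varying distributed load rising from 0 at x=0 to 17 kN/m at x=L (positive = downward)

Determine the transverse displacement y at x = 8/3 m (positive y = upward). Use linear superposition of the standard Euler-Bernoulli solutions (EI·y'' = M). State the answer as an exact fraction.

Load 1 — applied couple M₀=4 kN·m at a=4 m (b=L-a=4):
  y_1 = (R_Ax³/6 - M_Ax²/2)/EI  [x≤a] with R_A=3/4, M_A=1 = ((3/4)·(8/3)³/6 - 1·(8/3)²/2)/200000 = -1/168750 m
Load 2 — uniform load w=17 kN/m over full span:
  y_2 = -wx²(L-x)²/(24EI) = -17·(8/3)²·(8-(8/3))²/(24·200000) = -544/759375 m
Load 3 — point force P=2 kN at a=6 m (b=L-a=2):
  y_3 = -Pb²x²(3aL-(3a+b)x)/(6L³EI)  [x≤a] = -2·2²·(8/3)²·(3·6·8-(3·6+2)·(8/3))/(6·8³·200000) = -17/2025000 m
Load 4 — triangular load w₀=17 kN/m (0→w₀ over full span):
  y_4 = -w₀x²(L-x)²(x+2L)/(120LEI) = -17·(8/3)²·(8-(8/3))²·((8/3)+2·8)/(120·8·200000) = -3808/11390625 m
Superposition: y = Σ y_i = -97049/91125000 m ≈ -0.001065 m

y(8/3) = -97049/91125000 m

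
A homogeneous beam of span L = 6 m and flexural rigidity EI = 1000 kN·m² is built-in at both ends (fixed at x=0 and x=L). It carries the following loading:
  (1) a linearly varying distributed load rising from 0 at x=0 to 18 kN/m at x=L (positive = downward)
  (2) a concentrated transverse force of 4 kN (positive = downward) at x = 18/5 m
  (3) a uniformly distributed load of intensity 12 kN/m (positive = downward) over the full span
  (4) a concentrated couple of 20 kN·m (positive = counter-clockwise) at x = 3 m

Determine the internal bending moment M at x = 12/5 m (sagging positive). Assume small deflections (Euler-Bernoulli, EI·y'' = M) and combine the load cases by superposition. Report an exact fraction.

Load 1 — triangular load w₀=18 kN/m (0→w₀ over full span):
  M_1 = 3w₀Lx/20 - w₀L²/30 - w₀x³/(6L) = 3·18·6·(12/5)/20 - 18·6²/30 - 18·(12/5)³/(6·6) = 1296/125 kN·m
Load 2 — point force P=4 kN at a=18/5 m (b=L-a=12/5):
  M_2 = Pb²(3a+b)x/L³ - Pab²/L²  [x≤a] = 4·(12/5)²·(3·(18/5)+(12/5))·(12/5)/6³ - 4·(18/5)·(12/5)²/6² = 672/625 kN·m
Load 3 — uniform load w=12 kN/m over full span:
  M_3 = wLx/2 - wL²/12 - wx²/2 = 12·6·(12/5)/2 - 12·6²/12 - 12·(12/5)²/2 = 396/25 kN·m
Load 4 — applied couple M₀=20 kN·m at a=3 m (b=L-a=3):
  M_4 = R_Ax - M_A  [x≤a] with R_A=5, M_A=5 = 5·(12/5) - 5 = 7 kN·m
Superposition: M = Σ M_i = 21427/625 kN·m ≈ 34.283200 kN·m

M(12/5) = 21427/625 kN·m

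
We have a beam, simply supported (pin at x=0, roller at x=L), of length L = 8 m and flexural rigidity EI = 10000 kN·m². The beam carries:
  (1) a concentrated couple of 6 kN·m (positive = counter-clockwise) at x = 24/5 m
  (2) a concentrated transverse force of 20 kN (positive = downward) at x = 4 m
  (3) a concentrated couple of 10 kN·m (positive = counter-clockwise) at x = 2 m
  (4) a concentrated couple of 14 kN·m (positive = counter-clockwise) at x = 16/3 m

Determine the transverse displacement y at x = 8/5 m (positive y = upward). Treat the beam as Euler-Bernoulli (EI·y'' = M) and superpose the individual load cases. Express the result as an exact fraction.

y(8/5) = -36707/2812500 m

Load 1 — applied couple M₀=6 kN·m at a=24/5 m (b=L-a=16/5):
  y_1 = (M₀x³/(6L)+C₁x)/EI  [x≤a] with C₁=M₀(3b²-L²)/(6L)=-104/25 = (6·(8/5)³/(6·8)+(-104/25)·(8/5))/10000 = -48/78125 m
Load 2 — point force P=20 kN at a=4 m (b=L-a=4):
  y_2 = -Pbx(L²-b²-x²)/(6LEI)  [x≤a] = -20·4·(8/5)·(8²-4²-(8/5)²)/(6·8·10000) = -568/46875 m
Load 3 — applied couple M₀=10 kN·m at a=2 m (b=L-a=6):
  y_3 = (M₀x³/(6L)+C₁x)/EI  [x≤a] with C₁=M₀(3b²-L²)/(6L)=55/6 = (10·(8/5)³/(6·8)+(55/6)·(8/5))/10000 = 97/62500 m
Load 4 — applied couple M₀=14 kN·m at a=16/3 m (b=L-a=8/3):
  y_4 = (M₀x³/(6L)+C₁x)/EI  [x≤a] with C₁=M₀(3b²-L²)/(6L)=-112/9 = (14·(8/5)³/(6·8)+(-112/9)·(8/5))/10000 = -1316/703125 m
Superposition: y = Σ y_i = -36707/2812500 m ≈ -0.013051 m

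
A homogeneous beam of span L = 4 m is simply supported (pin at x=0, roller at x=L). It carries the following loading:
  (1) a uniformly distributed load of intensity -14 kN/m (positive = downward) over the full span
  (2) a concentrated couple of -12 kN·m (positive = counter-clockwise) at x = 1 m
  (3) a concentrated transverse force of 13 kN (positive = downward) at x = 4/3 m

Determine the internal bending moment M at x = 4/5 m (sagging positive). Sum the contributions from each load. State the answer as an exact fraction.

Load 1 — uniform load w=-14 kN/m over full span:
  M_1 = wx(L-x)/2 = (-14)·(4/5)·(4-(4/5))/2 = -448/25 kN·m
Load 2 — applied couple M₀=-12 kN·m at a=1 m (b=L-a=3):
  M_2 = M₀x/L  [x≤a] = (-12)·(4/5)/4 = -12/5 kN·m
Load 3 — point force P=13 kN at a=4/3 m (b=L-a=8/3):
  M_3 = Pbx/L  [x≤a] = 13·(8/3)·(4/5)/4 = 104/15 kN·m
Superposition: M = Σ M_i = -1004/75 kN·m ≈ -13.386667 kN·m

M(4/5) = -1004/75 kN·m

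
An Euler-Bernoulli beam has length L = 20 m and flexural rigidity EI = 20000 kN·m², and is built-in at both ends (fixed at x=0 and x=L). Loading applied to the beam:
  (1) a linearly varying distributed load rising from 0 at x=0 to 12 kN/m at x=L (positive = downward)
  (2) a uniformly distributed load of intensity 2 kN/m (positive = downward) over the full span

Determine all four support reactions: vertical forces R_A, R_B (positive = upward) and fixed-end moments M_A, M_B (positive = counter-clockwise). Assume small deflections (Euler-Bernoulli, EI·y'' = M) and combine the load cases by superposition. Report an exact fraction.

R_A = 56 kN, M_A = 680/3 kN·m, R_B = 104 kN, M_B = -920/3 kN·m

Load 1 — triangular load w₀=12 kN/m (0→w₀ over full span):
  R_A = 3w₀L/20 = 3·12·20/20 = 36 kN
  M_A = w₀L²/30 = 12·20²/30 = 160 kN·m
  R_B = 7w₀L/20 = 7·12·20/20 = 84 kN
  M_B = -w₀L²/20 = -12·20²/20 = -240 kN·m
Load 2 — uniform load w=2 kN/m over full span:
  R_A = wL/2 = 2·20/2 = 20 kN
  M_A = wL²/12 = 2·20²/12 = 200/3 kN·m
  R_B = wL/2 = 2·20/2 = 20 kN
  M_B = -wL²/12 = -2·20²/12 = -200/3 kN·m
Superposition: R_A = 56 kN, M_A = 680/3 kN·m, R_B = 104 kN, M_B = -920/3 kN·m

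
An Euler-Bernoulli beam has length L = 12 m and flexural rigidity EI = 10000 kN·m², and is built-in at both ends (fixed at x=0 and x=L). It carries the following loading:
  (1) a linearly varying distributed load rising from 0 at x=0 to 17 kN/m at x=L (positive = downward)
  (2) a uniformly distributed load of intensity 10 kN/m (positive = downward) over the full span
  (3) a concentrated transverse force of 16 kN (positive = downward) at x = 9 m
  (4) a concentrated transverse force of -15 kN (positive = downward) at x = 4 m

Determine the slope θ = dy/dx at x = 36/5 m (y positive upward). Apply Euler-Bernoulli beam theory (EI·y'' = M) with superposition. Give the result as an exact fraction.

θ(36/5) = 3786/390625 rad

Load 1 — triangular load w₀=17 kN/m (0→w₀ over full span):
  θ_1 = -w₀(2x(L-x)(L-2x)(x+2L)+x²(L-x)²)/(120LEI) = -17·(2·(36/5)·(12-(36/5))·(12-2·(36/5))·((36/5)+2·12)+(36/5)²·(12-(36/5))²)/(120·12·10000) = 1836/390625 rad
Load 2 — uniform load w=10 kN/m over full span:
  θ_2 = -wx(L-x)(L-2x)/(12EI) = -10·(36/5)·(12-(36/5))·(12-2·(36/5))/(12·10000) = 108/15625 rad
Load 3 — point force P=16 kN at a=9 m (b=L-a=3):
  θ_3 = -Pb²x(2aL-(3a+b)x)/(2L³EI)  [x≤a] = -16·3²·(36/5)·(2·9·12-(3·9+3)·(36/5))/(2·12³·10000) = 0 rad
Load 4 — point force P=-15 kN at a=4 m (b=L-a=8):
  θ_4 = Pa²(L-x)(2bL-(3b+a)(L-x))/(2L³EI)  [x>a] = (-15)·4²·(12-(36/5))·(2·8·12-(3·8+4)·(12-(36/5)))/(2·12³·10000) = -6/3125 rad
Superposition: θ = Σ θ_i = 3786/390625 rad ≈ 0.009692 rad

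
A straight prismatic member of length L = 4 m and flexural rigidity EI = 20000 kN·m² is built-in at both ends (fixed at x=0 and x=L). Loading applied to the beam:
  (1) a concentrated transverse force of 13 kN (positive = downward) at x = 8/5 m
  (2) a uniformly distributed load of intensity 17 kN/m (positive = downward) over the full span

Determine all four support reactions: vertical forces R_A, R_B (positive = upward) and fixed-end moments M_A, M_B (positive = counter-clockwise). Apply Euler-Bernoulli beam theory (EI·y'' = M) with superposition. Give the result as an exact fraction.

R_A = 5303/125 kN, M_A = 11308/375 kN·m, R_B = 4822/125 kN, M_B = -10372/375 kN·m

Load 1 — point force P=13 kN at a=8/5 m (b=L-a=12/5):
  R_A = Pb²(3a+b)/L³ = 13·(12/5)²·(3·(8/5)+(12/5))/4³ = 1053/125 kN
  M_A = Pab²/L² = 13·(8/5)·(12/5)²/4² = 936/125 kN·m
  R_B = Pa²(a+3b)/L³ = 13·(8/5)²·((8/5)+3·(12/5))/4³ = 572/125 kN
  M_B = -Pa²b/L² = -13·(8/5)²·(12/5)/4² = -624/125 kN·m
Load 2 — uniform load w=17 kN/m over full span:
  R_A = wL/2 = 17·4/2 = 34 kN
  M_A = wL²/12 = 17·4²/12 = 68/3 kN·m
  R_B = wL/2 = 17·4/2 = 34 kN
  M_B = -wL²/12 = -17·4²/12 = -68/3 kN·m
Superposition: R_A = 5303/125 kN, M_A = 11308/375 kN·m, R_B = 4822/125 kN, M_B = -10372/375 kN·m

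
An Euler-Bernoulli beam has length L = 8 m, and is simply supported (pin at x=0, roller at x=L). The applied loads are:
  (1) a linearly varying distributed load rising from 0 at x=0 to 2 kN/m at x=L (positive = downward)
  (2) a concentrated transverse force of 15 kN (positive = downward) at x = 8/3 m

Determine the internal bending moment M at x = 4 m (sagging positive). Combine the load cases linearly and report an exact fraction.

Load 1 — triangular load w₀=2 kN/m (0→w₀ over full span):
  M_1 = w₀Lx/6 - w₀x³/(6L) = 2·8·4/6 - 2·4³/(6·8) = 8 kN·m
Load 2 — point force P=15 kN at a=8/3 m (b=L-a=16/3):
  M_2 = Pa(L-x)/L  [x>a] = 15·(8/3)·(8-4)/8 = 20 kN·m
Superposition: M = Σ M_i = 28 kN·m ≈ 28.000000 kN·m

M(4) = 28 kN·m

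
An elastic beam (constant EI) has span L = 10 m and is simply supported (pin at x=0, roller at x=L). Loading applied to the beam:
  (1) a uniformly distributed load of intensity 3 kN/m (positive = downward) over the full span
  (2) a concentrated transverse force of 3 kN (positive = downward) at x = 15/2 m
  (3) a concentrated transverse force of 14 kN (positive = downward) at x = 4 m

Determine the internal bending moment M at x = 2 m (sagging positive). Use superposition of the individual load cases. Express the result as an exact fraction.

Load 1 — uniform load w=3 kN/m over full span:
  M_1 = wx(L-x)/2 = 3·2·(10-2)/2 = 24 kN·m
Load 2 — point force P=3 kN at a=15/2 m (b=L-a=5/2):
  M_2 = Pbx/L  [x≤a] = 3·(5/2)·2/10 = 3/2 kN·m
Load 3 — point force P=14 kN at a=4 m (b=L-a=6):
  M_3 = Pbx/L  [x≤a] = 14·6·2/10 = 84/5 kN·m
Superposition: M = Σ M_i = 423/10 kN·m ≈ 42.300000 kN·m

M(2) = 423/10 kN·m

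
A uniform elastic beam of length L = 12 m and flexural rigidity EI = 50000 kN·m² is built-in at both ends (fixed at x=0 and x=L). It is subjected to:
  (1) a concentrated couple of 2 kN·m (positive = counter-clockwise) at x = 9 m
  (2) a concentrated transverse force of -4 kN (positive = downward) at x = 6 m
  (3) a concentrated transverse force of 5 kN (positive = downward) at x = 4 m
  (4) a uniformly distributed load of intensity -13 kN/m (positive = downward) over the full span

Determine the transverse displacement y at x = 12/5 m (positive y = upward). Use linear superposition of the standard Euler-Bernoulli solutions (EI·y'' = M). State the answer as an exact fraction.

y(12/5) = 528331/93750000 m

Load 1 — applied couple M₀=2 kN·m at a=9 m (b=L-a=3):
  y_1 = (R_Ax³/6 - M_Ax²/2)/EI  [x≤a] with R_A=3/16, M_A=5/8 = ((3/16)·(12/5)³/6 - (5/8)·(12/5)²/2)/50000 = -171/6250000 m
Load 2 — point force P=-4 kN at a=6 m (b=L-a=6):
  y_2 = -Pb²x²(3aL-(3a+b)x)/(6L³EI)  [x≤a] = -(-4)·6²·(12/5)²·(3·6·12-(3·6+6)·(12/5))/(6·12³·50000) = 99/390625 m
Load 3 — point force P=5 kN at a=4 m (b=L-a=8):
  y_3 = -Pb²x²(3aL-(3a+b)x)/(6L³EI)  [x≤a] = -5·8²·(12/5)²·(3·4·12-(3·4+8)·(12/5))/(6·12³·50000) = -16/46875 m
Load 4 — uniform load w=-13 kN/m over full span:
  y_4 = -wx²(L-x)²/(24EI) = -(-13)·(12/5)²·(12-(12/5))²/(24·50000) = 11232/1953125 m
Superposition: y = Σ y_i = 528331/93750000 m ≈ 0.005636 m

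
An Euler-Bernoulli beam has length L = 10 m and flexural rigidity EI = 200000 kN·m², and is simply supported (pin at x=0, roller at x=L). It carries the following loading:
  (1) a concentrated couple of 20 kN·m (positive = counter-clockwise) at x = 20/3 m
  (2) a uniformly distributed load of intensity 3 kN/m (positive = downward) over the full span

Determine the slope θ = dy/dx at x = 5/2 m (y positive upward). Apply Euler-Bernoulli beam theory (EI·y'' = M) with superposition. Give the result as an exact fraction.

θ(5/2) = -587/1152000 rad

Load 1 — applied couple M₀=20 kN·m at a=20/3 m (b=L-a=10/3):
  θ_1 = (M₀x²/(2L)+C₁)/EI  [x≤a] with C₁=M₀(3b²-L²)/(6L)=-200/9 = (20·(5/2)²/(2·10)+(-200/9))/200000 = -23/288000 rad
Load 2 — uniform load w=3 kN/m over full span:
  θ_2 = -w(L³-6Lx²+4x³)/(24EI) = -3·(10³-6·10·(5/2)²+4·(5/2)³)/(24·200000) = -11/25600 rad
Superposition: θ = Σ θ_i = -587/1152000 rad ≈ -0.000510 rad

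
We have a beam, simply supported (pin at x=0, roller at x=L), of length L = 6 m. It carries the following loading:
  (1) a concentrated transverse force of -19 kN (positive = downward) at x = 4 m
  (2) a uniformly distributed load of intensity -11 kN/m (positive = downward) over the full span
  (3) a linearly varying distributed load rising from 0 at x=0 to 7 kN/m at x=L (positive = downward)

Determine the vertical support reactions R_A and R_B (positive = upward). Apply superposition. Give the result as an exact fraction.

Load 1 — point force P=-19 kN at a=4 m (b=L-a=2):
  R_A = Pb/L = (-19)·2/6 = -19/3 kN
  R_B = Pa/L = (-19)·4/6 = -38/3 kN
Load 2 — uniform load w=-11 kN/m over full span:
  R_A = wL/2 = (-11)·6/2 = -33 kN
  R_B = wL/2 = (-11)·6/2 = -33 kN
Load 3 — triangular load w₀=7 kN/m (0→w₀ over full span):
  R_A = w₀L/6 = 7·6/6 = 7 kN
  R_B = w₀L/3 = 7·6/3 = 14 kN
Superposition: R_A = -97/3 kN, R_B = -95/3 kN

R_A = -97/3 kN, R_B = -95/3 kN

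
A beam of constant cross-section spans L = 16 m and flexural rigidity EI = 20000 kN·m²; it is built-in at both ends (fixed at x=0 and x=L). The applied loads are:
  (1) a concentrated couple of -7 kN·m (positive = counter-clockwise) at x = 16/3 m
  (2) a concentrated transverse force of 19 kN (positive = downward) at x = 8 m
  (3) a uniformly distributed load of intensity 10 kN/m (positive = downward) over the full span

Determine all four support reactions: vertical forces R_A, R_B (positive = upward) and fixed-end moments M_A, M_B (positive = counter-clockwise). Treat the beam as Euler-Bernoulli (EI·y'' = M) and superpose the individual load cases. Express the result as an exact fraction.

Load 1 — applied couple M₀=-7 kN·m at a=16/3 m (b=L-a=32/3):
  R_A = 6M₀ab/L³ = 6·(-7)·(16/3)·(32/3)/16³ = -7/12 kN
  M_A = M₀b(2a-b)/L² = (-7)·(32/3)·(2·(16/3)-(32/3))/16² = 0 kN·m
  R_B = -6M₀ab/L³ = -6·(-7)·(16/3)·(32/3)/16³ = 7/12 kN
  M_B = M₀a(2b-a)/L² = (-7)·(16/3)·(2·(32/3)-(16/3))/16² = -7/3 kN·m
Load 2 — point force P=19 kN at a=8 m (b=L-a=8):
  R_A = Pb²(3a+b)/L³ = 19·8²·(3·8+8)/16³ = 19/2 kN
  M_A = Pab²/L² = 19·8·8²/16² = 38 kN·m
  R_B = Pa²(a+3b)/L³ = 19·8²·(8+3·8)/16³ = 19/2 kN
  M_B = -Pa²b/L² = -19·8²·8/16² = -38 kN·m
Load 3 — uniform load w=10 kN/m over full span:
  R_A = wL/2 = 10·16/2 = 80 kN
  M_A = wL²/12 = 10·16²/12 = 640/3 kN·m
  R_B = wL/2 = 10·16/2 = 80 kN
  M_B = -wL²/12 = -10·16²/12 = -640/3 kN·m
Superposition: R_A = 1067/12 kN, M_A = 754/3 kN·m, R_B = 1081/12 kN, M_B = -761/3 kN·m

R_A = 1067/12 kN, M_A = 754/3 kN·m, R_B = 1081/12 kN, M_B = -761/3 kN·m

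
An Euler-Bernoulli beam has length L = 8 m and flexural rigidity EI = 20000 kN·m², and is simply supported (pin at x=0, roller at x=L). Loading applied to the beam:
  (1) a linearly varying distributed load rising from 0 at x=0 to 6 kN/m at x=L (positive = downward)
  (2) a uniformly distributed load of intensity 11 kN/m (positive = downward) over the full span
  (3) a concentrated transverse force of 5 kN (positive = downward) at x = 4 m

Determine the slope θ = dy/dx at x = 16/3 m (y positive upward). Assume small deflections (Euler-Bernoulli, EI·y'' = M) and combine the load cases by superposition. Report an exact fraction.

Load 1 — triangular load w₀=6 kN/m (0→w₀ over full span):
  θ_1 = -w₀(7L⁴-30L²x²+15x⁴)/(360LEI) = -6·(7·8⁴-30·8²·(16/3)²+15·(16/3)⁴)/(360·8·20000) = 364/253125 rad
Load 2 — uniform load w=11 kN/m over full span:
  θ_2 = -w(L³-6Lx²+4x³)/(24EI) = -11·(8³-6·8·(16/3)²+4·(16/3)³)/(24·20000) = 286/50625 rad
Load 3 — point force P=5 kN at a=4 m (b=L-a=4):
  θ_3 = -Pa(2L²-6Lx+3x²+a²)/(6LEI)  [x>a] = -5·4·(2·8²-6·8·(16/3)+3·(16/3)²+4²)/(6·8·20000) = 1/1800 rad
Superposition: θ = Σ θ_i = 5159/675000 rad ≈ 0.007643 rad

θ(16/3) = 5159/675000 rad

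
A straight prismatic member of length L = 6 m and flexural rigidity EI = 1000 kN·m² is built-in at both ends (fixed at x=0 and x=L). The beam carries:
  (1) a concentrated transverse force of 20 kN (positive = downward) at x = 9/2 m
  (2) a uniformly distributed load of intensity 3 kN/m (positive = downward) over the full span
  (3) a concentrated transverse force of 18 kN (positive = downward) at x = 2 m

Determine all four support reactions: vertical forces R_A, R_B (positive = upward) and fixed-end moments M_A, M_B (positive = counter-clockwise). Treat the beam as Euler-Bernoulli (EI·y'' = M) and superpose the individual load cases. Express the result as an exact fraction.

Load 1 — point force P=20 kN at a=9/2 m (b=L-a=3/2):
  R_A = Pb²(3a+b)/L³ = 20·(3/2)²·(3·(9/2)+(3/2))/6³ = 25/8 kN
  M_A = Pab²/L² = 20·(9/2)·(3/2)²/6² = 45/8 kN·m
  R_B = Pa²(a+3b)/L³ = 20·(9/2)²·((9/2)+3·(3/2))/6³ = 135/8 kN
  M_B = -Pa²b/L² = -20·(9/2)²·(3/2)/6² = -135/8 kN·m
Load 2 — uniform load w=3 kN/m over full span:
  R_A = wL/2 = 3·6/2 = 9 kN
  M_A = wL²/12 = 3·6²/12 = 9 kN·m
  R_B = wL/2 = 3·6/2 = 9 kN
  M_B = -wL²/12 = -3·6²/12 = -9 kN·m
Load 3 — point force P=18 kN at a=2 m (b=L-a=4):
  R_A = Pb²(3a+b)/L³ = 18·4²·(3·2+4)/6³ = 40/3 kN
  M_A = Pab²/L² = 18·2·4²/6² = 16 kN·m
  R_B = Pa²(a+3b)/L³ = 18·2²·(2+3·4)/6³ = 14/3 kN
  M_B = -Pa²b/L² = -18·2²·4/6² = -8 kN·m
Superposition: R_A = 611/24 kN, M_A = 245/8 kN·m, R_B = 733/24 kN, M_B = -271/8 kN·m

R_A = 611/24 kN, M_A = 245/8 kN·m, R_B = 733/24 kN, M_B = -271/8 kN·m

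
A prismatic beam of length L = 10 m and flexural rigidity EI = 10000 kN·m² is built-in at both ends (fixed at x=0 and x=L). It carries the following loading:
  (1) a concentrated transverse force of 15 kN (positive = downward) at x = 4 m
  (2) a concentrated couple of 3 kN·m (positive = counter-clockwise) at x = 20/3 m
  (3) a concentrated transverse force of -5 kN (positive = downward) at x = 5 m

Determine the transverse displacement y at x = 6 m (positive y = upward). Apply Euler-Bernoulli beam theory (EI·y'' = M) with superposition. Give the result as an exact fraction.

y(6) = -367/93750 m

Load 1 — point force P=15 kN at a=4 m (b=L-a=6):
  y_1 = -Pa²(L-x)²(3bL-(3b+a)(L-x))/(6L³EI)  [x>a] = -15·4²·(10-6)²·(3·6·10-(3·6+4)·(10-6))/(6·10³·10000) = -92/15625 m
Load 2 — applied couple M₀=3 kN·m at a=20/3 m (b=L-a=10/3):
  y_2 = (R_Ax³/6 - M_Ax²/2)/EI  [x≤a] with R_A=2/5, M_A=1 = ((2/5)·6³/6 - 1·6²/2)/10000 = -9/25000 m
Load 3 — point force P=-5 kN at a=5 m (b=L-a=5):
  y_3 = -Pa²(L-x)²(3bL-(3b+a)(L-x))/(6L³EI)  [x>a] = -(-5)·5²·(10-6)²·(3·5·10-(3·5+5)·(10-6))/(6·10³·10000) = 7/3000 m
Superposition: y = Σ y_i = -367/93750 m ≈ -0.003915 m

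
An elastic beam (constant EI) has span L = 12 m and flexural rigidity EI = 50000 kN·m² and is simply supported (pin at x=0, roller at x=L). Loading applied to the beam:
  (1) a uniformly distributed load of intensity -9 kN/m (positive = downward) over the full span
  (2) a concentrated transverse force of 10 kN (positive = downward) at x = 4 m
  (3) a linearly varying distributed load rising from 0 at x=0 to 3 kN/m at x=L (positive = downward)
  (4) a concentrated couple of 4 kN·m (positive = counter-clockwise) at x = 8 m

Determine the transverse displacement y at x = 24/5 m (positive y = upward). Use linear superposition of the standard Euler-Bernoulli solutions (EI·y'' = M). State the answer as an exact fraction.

Load 1 — uniform load w=-9 kN/m over full span:
  y_1 = -wx(L³-2Lx²+x³)/(24EI) = -(-9)·(24/5)·(12³-2·12·(24/5)²+(24/5)³)/(24·50000) = 90396/1953125 m
Load 2 — point force P=10 kN at a=4 m (b=L-a=8):
  y_2 = -Pa(L-x)(2Lx-a²-x²)/(6LEI)  [x>a] = -10·4·(12-(24/5))·(2·12·(24/5)-4²-(24/5)²)/(6·12·50000) = -476/78125 m
Load 3 — triangular load w₀=3 kN/m (0→w₀ over full span):
  y_3 = -w₀x(7L⁴-10L²x²+3x⁴)/(360LEI) = -3·(24/5)·(7·12⁴-10·12²·(24/5)²+3·(24/5)⁴)/(360·12·50000) = -369684/48828125 m
Load 4 — applied couple M₀=4 kN·m at a=8 m (b=L-a=4):
  y_4 = (M₀x³/(6L)+C₁x)/EI  [x≤a] with C₁=M₀(3b²-L²)/(6L)=-16/3 = (4·(24/5)³/(6·12)+(-16/3)·(24/5))/50000 = -152/390625 m
Superposition: y = Σ y_i = 1573716/48828125 m ≈ 0.032230 m

y(24/5) = 1573716/48828125 m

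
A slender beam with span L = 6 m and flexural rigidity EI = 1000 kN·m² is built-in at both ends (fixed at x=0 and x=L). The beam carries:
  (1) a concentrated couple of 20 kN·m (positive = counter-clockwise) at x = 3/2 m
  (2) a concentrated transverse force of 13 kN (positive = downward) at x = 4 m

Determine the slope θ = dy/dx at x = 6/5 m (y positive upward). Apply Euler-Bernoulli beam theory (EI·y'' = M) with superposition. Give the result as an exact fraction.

θ(6/5) = 101/37500 rad

Load 1 — applied couple M₀=20 kN·m at a=3/2 m (b=L-a=9/2):
  θ_1 = (R_Ax²/2 - M_Ax)/EI  [x≤a] with R_A=15/4, M_A=-15/4 = ((15/4)·(6/5)²/2 - (-15/4)·(6/5))/1000 = 9/1250 rad
Load 2 — point force P=13 kN at a=4 m (b=L-a=2):
  θ_2 = -Pb²x(2aL-(3a+b)x)/(2L³EI)  [x≤a] = -13·2²·(6/5)·(2·4·6-(3·4+2)·(6/5))/(2·6³·1000) = -169/37500 rad
Superposition: θ = Σ θ_i = 101/37500 rad ≈ 0.002693 rad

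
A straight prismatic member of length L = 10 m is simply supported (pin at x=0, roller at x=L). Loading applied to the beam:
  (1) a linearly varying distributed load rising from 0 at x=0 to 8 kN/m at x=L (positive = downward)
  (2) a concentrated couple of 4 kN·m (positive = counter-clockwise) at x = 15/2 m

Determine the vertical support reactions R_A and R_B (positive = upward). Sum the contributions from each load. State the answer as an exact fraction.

R_A = 206/15 kN, R_B = 394/15 kN

Load 1 — triangular load w₀=8 kN/m (0→w₀ over full span):
  R_A = w₀L/6 = 8·10/6 = 40/3 kN
  R_B = w₀L/3 = 8·10/3 = 80/3 kN
Load 2 — applied couple M₀=4 kN·m at a=15/2 m (b=L-a=5/2):
  R_A = M₀/L = 4/10 = 2/5 kN
  R_B = -M₀/L = -4/10 = -2/5 kN
Superposition: R_A = 206/15 kN, R_B = 394/15 kN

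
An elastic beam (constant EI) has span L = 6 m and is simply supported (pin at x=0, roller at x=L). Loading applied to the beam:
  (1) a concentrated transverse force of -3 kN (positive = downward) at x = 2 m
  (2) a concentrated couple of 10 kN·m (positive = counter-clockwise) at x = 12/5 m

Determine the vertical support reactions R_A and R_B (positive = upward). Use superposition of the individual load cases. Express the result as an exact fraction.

Load 1 — point force P=-3 kN at a=2 m (b=L-a=4):
  R_A = Pb/L = (-3)·4/6 = -2 kN
  R_B = Pa/L = (-3)·2/6 = -1 kN
Load 2 — applied couple M₀=10 kN·m at a=12/5 m (b=L-a=18/5):
  R_A = M₀/L = 10/6 = 5/3 kN
  R_B = -M₀/L = -10/6 = -5/3 kN
Superposition: R_A = -1/3 kN, R_B = -8/3 kN

R_A = -1/3 kN, R_B = -8/3 kN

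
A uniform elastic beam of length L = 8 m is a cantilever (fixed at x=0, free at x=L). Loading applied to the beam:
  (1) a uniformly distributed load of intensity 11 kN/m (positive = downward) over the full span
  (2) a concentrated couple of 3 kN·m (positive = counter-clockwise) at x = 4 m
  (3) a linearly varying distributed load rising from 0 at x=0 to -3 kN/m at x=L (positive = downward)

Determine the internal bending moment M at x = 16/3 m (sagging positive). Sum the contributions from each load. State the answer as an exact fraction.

M(16/3) = -800/27 kN·m

Load 1 — uniform load w=11 kN/m over full span:
  M_1 = -w(L-x)²/2 = -11·(8-(16/3))²/2 = -352/9 kN·m
Load 2 — applied couple M₀=3 kN·m at a=4 m (b=L-a=4):
  M_2 = 0  [x>a] = 0 kN·m
Load 3 — triangular load w₀=-3 kN/m (0→w₀ over full span):
  M_3 = w₀Lx/2 - w₀L²/3 - w₀x³/(6L) = (-3)·8·(16/3)/2 - (-3)·8²/3 - (-3)·(16/3)³/(6·8) = 256/27 kN·m
Superposition: M = Σ M_i = -800/27 kN·m ≈ -29.629630 kN·m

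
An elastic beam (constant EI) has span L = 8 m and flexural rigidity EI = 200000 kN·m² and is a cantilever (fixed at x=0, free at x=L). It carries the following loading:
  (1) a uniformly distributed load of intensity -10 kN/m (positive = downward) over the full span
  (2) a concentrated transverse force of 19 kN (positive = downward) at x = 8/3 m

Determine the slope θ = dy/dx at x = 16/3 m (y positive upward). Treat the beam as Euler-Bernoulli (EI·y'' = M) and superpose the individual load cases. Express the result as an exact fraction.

Load 1 — uniform load w=-10 kN/m over full span:
  θ_1 = -wx(x²-3Lx+3L²)/(6EI) = -(-10)·(16/3)·((16/3)²-3·8·(16/3)+3·8²)/(6·200000) = 208/50625 rad
Load 2 — point force P=19 kN at a=8/3 m (b=L-a=16/3):
  θ_2 = -Pa²/(2EI)  [x>a] = -19·(8/3)²/(2·200000) = -19/56250 rad
Superposition: θ = Σ θ_i = 1909/506250 rad ≈ 0.003771 rad

θ(16/3) = 1909/506250 rad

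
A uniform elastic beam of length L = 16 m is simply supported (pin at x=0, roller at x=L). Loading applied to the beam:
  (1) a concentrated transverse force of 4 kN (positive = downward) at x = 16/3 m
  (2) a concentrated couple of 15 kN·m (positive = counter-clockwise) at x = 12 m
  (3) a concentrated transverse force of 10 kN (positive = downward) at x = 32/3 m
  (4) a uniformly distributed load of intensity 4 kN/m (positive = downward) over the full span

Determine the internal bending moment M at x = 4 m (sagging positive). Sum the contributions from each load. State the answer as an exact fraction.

M(4) = 495/4 kN·m

Load 1 — point force P=4 kN at a=16/3 m (b=L-a=32/3):
  M_1 = Pbx/L  [x≤a] = 4·(32/3)·4/16 = 32/3 kN·m
Load 2 — applied couple M₀=15 kN·m at a=12 m (b=L-a=4):
  M_2 = M₀x/L  [x≤a] = 15·4/16 = 15/4 kN·m
Load 3 — point force P=10 kN at a=32/3 m (b=L-a=16/3):
  M_3 = Pbx/L  [x≤a] = 10·(16/3)·4/16 = 40/3 kN·m
Load 4 — uniform load w=4 kN/m over full span:
  M_4 = wx(L-x)/2 = 4·4·(16-4)/2 = 96 kN·m
Superposition: M = Σ M_i = 495/4 kN·m ≈ 123.750000 kN·m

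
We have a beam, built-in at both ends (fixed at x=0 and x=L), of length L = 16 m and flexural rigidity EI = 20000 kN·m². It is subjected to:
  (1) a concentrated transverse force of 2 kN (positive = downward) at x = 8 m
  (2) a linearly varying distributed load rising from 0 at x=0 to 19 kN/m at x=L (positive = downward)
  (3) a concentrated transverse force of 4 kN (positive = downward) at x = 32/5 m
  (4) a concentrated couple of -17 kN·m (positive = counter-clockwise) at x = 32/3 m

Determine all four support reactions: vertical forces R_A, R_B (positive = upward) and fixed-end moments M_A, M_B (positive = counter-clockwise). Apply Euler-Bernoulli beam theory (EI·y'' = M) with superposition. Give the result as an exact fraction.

R_A = 71663/1500 kN, M_A = 63631/375 kN·m, R_B = 165337/1500 kN, M_B = -31668/125 kN·m

Load 1 — point force P=2 kN at a=8 m (b=L-a=8):
  R_A = Pb²(3a+b)/L³ = 2·8²·(3·8+8)/16³ = 1 kN
  M_A = Pab²/L² = 2·8·8²/16² = 4 kN·m
  R_B = Pa²(a+3b)/L³ = 2·8²·(8+3·8)/16³ = 1 kN
  M_B = -Pa²b/L² = -2·8²·8/16² = -4 kN·m
Load 2 — triangular load w₀=19 kN/m (0→w₀ over full span):
  R_A = 3w₀L/20 = 3·19·16/20 = 228/5 kN
  M_A = w₀L²/30 = 19·16²/30 = 2432/15 kN·m
  R_B = 7w₀L/20 = 7·19·16/20 = 532/5 kN
  M_B = -w₀L²/20 = -19·16²/20 = -1216/5 kN·m
Load 3 — point force P=4 kN at a=32/5 m (b=L-a=48/5):
  R_A = Pb²(3a+b)/L³ = 4·(48/5)²·(3·(32/5)+(48/5))/16³ = 324/125 kN
  M_A = Pab²/L² = 4·(32/5)·(48/5)²/16² = 1152/125 kN·m
  R_B = Pa²(a+3b)/L³ = 4·(32/5)²·((32/5)+3·(48/5))/16³ = 176/125 kN
  M_B = -Pa²b/L² = -4·(32/5)²·(48/5)/16² = -768/125 kN·m
Load 4 — applied couple M₀=-17 kN·m at a=32/3 m (b=L-a=16/3):
  R_A = 6M₀ab/L³ = 6·(-17)·(32/3)·(16/3)/16³ = -17/12 kN
  M_A = M₀b(2a-b)/L² = (-17)·(16/3)·(2·(32/3)-(16/3))/16² = -17/3 kN·m
  R_B = -6M₀ab/L³ = -6·(-17)·(32/3)·(16/3)/16³ = 17/12 kN
  M_B = M₀a(2b-a)/L² = (-17)·(32/3)·(2·(16/3)-(32/3))/16² = 0 kN·m
Superposition: R_A = 71663/1500 kN, M_A = 63631/375 kN·m, R_B = 165337/1500 kN, M_B = -31668/125 kN·m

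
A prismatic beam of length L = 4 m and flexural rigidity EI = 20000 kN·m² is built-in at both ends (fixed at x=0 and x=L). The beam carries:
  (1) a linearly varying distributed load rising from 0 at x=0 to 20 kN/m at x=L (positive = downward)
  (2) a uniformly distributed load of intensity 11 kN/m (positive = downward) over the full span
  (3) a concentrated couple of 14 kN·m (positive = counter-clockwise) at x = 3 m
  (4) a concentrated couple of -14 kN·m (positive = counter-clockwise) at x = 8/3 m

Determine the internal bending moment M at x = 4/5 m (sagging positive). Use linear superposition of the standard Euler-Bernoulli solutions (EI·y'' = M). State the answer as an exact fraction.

Load 1 — triangular load w₀=20 kN/m (0→w₀ over full span):
  M_1 = 3w₀Lx/20 - w₀L²/30 - w₀x³/(6L) = 3·20·4·(4/5)/20 - 20·4²/30 - 20·(4/5)³/(6·4) = -112/75 kN·m
Load 2 — uniform load w=11 kN/m over full span:
  M_2 = wLx/2 - wL²/12 - wx²/2 = 11·4·(4/5)/2 - 11·4²/12 - 11·(4/5)²/2 = -44/75 kN·m
Load 3 — applied couple M₀=14 kN·m at a=3 m (b=L-a=1):
  M_3 = R_Ax - M_A  [x≤a] with R_A=63/16, M_A=35/8 = (63/16)·(4/5) - (35/8) = -49/40 kN·m
Load 4 — applied couple M₀=-14 kN·m at a=8/3 m (b=L-a=4/3):
  M_4 = R_Ax - M_A  [x≤a] with R_A=-14/3, M_A=-14/3 = (-14/3)·(4/5) - (-14/3) = 14/15 kN·m
Superposition: M = Σ M_i = -1423/600 kN·m ≈ -2.371667 kN·m

M(4/5) = -1423/600 kN·m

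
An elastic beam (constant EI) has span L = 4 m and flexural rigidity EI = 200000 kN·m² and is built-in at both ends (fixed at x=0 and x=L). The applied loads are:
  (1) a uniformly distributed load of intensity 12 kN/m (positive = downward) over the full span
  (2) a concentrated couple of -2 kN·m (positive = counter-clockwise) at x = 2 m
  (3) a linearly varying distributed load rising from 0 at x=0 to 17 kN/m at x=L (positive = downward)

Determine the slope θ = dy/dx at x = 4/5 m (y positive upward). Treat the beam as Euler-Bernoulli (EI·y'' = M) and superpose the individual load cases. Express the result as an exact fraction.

θ(4/5) = -4709/93750000 rad

Load 1 — uniform load w=12 kN/m over full span:
  θ_1 = -wx(L-x)(L-2x)/(12EI) = -12·(4/5)·(4-(4/5))·(4-2·(4/5))/(12·200000) = -12/390625 rad
Load 2 — applied couple M₀=-2 kN·m at a=2 m (b=L-a=2):
  θ_2 = (R_Ax²/2 - M_Ax)/EI  [x≤a] with R_A=-3/4, M_A=-1/2 = ((-3/4)·(4/5)²/2 - (-1/2)·(4/5))/200000 = 1/1250000 rad
Load 3 — triangular load w₀=17 kN/m (0→w₀ over full span):
  θ_3 = -w₀(2x(L-x)(L-2x)(x+2L)+x²(L-x)²)/(120LEI) = -17·(2·(4/5)·(4-(4/5))·(4-2·(4/5))·((4/5)+2·4)+(4/5)²·(4-(4/5))²)/(120·4·200000) = -119/5859375 rad
Superposition: θ = Σ θ_i = -4709/93750000 rad ≈ -0.000050 rad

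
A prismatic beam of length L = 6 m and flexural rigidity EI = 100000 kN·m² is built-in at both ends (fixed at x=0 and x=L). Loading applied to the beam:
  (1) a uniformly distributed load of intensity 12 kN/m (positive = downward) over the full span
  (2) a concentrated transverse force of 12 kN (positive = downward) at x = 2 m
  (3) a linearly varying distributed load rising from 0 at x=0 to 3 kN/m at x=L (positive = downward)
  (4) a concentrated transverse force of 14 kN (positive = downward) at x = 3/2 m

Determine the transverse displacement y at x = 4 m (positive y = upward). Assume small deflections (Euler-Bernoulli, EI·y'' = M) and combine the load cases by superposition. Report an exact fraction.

Load 1 — uniform load w=12 kN/m over full span:
  y_1 = -wx²(L-x)²/(24EI) = -12·4²·(6-4)²/(24·100000) = -1/3125 m
Load 2 — point force P=12 kN at a=2 m (b=L-a=4):
  y_2 = -Pa²(L-x)²(3bL-(3b+a)(L-x))/(6L³EI)  [x>a] = -12·2²·(6-4)²·(3·4·6-(3·4+2)·(6-4))/(6·6³·100000) = -11/168750 m
Load 3 — triangular load w₀=3 kN/m (0→w₀ over full span):
  y_3 = -w₀x²(L-x)²(x+2L)/(120LEI) = -3·4²·(6-4)²·(4+2·6)/(120·6·100000) = -2/46875 m
Load 4 — point force P=14 kN at a=3/2 m (b=L-a=9/2):
  y_4 = -Pa²(L-x)²(3bL-(3b+a)(L-x))/(6L³EI)  [x>a] = -14·(3/2)²·(6-4)²·(3·(9/2)·6-(3·(9/2)+(3/2))·(6-4))/(6·6³·100000) = -119/2400000 m
Superposition: y = Σ y_i = -51563/108000000 m ≈ -0.000477 m

y(4) = -51563/108000000 m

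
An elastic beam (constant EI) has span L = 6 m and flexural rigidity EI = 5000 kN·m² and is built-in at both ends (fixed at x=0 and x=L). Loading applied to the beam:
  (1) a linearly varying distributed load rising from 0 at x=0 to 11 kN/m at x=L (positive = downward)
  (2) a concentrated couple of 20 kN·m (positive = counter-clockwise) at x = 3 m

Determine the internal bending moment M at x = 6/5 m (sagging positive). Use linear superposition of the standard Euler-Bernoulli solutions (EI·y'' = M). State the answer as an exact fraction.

M(6/5) = -106/125 kN·m

Load 1 — triangular load w₀=11 kN/m (0→w₀ over full span):
  M_1 = 3w₀Lx/20 - w₀L²/30 - w₀x³/(6L) = 3·11·6·(6/5)/20 - 11·6²/30 - 11·(6/5)³/(6·6) = -231/125 kN·m
Load 2 — applied couple M₀=20 kN·m at a=3 m (b=L-a=3):
  M_2 = R_Ax - M_A  [x≤a] with R_A=5, M_A=5 = 5·(6/5) - 5 = 1 kN·m
Superposition: M = Σ M_i = -106/125 kN·m ≈ -0.848000 kN·m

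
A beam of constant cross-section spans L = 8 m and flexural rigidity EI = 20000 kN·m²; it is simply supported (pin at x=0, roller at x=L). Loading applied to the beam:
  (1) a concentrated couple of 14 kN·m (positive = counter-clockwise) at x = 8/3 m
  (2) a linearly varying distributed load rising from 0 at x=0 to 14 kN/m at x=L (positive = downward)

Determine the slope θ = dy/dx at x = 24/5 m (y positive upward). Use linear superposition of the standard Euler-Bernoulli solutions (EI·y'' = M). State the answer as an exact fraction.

Load 1 — applied couple M₀=14 kN·m at a=8/3 m (b=L-a=16/3):
  θ_1 = (M₀x²/(2L)-M₀(x-a)+C₁)/EI  [x>a] with C₁=M₀(3b²-L²)/(6L)=56/9 = (14·(24/5)²/(2·8)-14·((24/5)-(8/3))+(56/9))/20000 = -49/281250 rad
Load 2 — triangular load w₀=14 kN/m (0→w₀ over full span):
  θ_2 = -w₀(7L⁴-30L²x²+15x⁴)/(360LEI) = -14·(7·8⁴-30·8²·(24/5)²+15·(24/5)⁴)/(360·8·20000) = 6496/3515625 rad
Superposition: θ = Σ θ_i = 11767/7031250 rad ≈ 0.001674 rad

θ(24/5) = 11767/7031250 rad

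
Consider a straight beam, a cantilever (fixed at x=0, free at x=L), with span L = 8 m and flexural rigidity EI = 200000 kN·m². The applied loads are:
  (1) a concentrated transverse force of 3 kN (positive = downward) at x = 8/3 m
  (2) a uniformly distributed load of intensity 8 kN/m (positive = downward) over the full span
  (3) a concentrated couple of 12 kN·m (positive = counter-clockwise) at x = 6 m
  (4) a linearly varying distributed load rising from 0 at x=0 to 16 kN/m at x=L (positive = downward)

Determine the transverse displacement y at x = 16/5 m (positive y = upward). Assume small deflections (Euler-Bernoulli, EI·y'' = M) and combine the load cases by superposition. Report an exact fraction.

y(16/5) = -15576764/1318359375 m

Load 1 — point force P=3 kN at a=8/3 m (b=L-a=16/3):
  y_1 = -Pa²(3x-a)/(6EI)  [x>a] = -3·(8/3)²·(3·(16/5)-(8/3))/(6·200000) = -52/421875 m
Load 2 — uniform load w=8 kN/m over full span:
  y_2 = -wx²(x²-4Lx+6L²)/(24EI) = -8·(16/5)²·((16/5)²-4·8·(16/5)+6·8²)/(24·200000) = -9728/1953125 m
Load 3 — applied couple M₀=12 kN·m at a=6 m (b=L-a=2):
  y_3 = M₀x²/(2EI)  [x≤a] = 12·(16/5)²/(2·200000) = 24/78125 m
Load 4 — triangular load w₀=16 kN/m (0→w₀ over full span):
  y_4 = (w₀Lx³/12-w₀L²x²/6-w₀x⁵/(120L))/EI = (16·8·(16/5)³/12-16·8²·(16/5)²/6-16·(16/5)⁵/(120·8))/200000 = -1028096/146484375 m
Superposition: y = Σ y_i = -15576764/1318359375 m ≈ -0.011815 m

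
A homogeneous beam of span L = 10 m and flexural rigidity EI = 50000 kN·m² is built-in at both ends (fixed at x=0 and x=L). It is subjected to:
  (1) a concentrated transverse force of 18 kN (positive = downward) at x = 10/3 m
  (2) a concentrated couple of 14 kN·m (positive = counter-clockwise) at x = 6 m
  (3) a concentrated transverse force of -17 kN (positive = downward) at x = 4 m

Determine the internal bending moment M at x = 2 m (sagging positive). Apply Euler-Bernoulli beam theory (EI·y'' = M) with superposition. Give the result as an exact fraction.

Load 1 — point force P=18 kN at a=10/3 m (b=L-a=20/3):
  M_1 = Pb²(3a+b)x/L³ - Pab²/L²  [x≤a] = 18·(20/3)²·(3·(10/3)+(20/3))·2/10³ - 18·(10/3)·(20/3)²/10² = 0 kN·m
Load 2 — applied couple M₀=14 kN·m at a=6 m (b=L-a=4):
  M_2 = R_Ax - M_A  [x≤a] with R_A=252/125, M_A=112/25 = (252/125)·2 - (112/25) = -56/125 kN·m
Load 3 — point force P=-17 kN at a=4 m (b=L-a=6):
  M_3 = Pb²(3a+b)x/L³ - Pab²/L²  [x≤a] = (-17)·6²·(3·4+6)·2/10³ - (-17)·4·6²/10² = 306/125 kN·m
Superposition: M = Σ M_i = 2 kN·m ≈ 2.000000 kN·m

M(2) = 2 kN·m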